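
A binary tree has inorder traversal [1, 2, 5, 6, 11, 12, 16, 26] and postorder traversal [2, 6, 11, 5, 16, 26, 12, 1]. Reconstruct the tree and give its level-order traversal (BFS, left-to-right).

Inorder:   [1, 2, 5, 6, 11, 12, 16, 26]
Postorder: [2, 6, 11, 5, 16, 26, 12, 1]
Algorithm: postorder visits root last, so walk postorder right-to-left;
each value is the root of the current inorder slice — split it at that
value, recurse on the right subtree first, then the left.
Recursive splits:
  root=1; inorder splits into left=[], right=[2, 5, 6, 11, 12, 16, 26]
  root=12; inorder splits into left=[2, 5, 6, 11], right=[16, 26]
  root=26; inorder splits into left=[16], right=[]
  root=16; inorder splits into left=[], right=[]
  root=5; inorder splits into left=[2], right=[6, 11]
  root=11; inorder splits into left=[6], right=[]
  root=6; inorder splits into left=[], right=[]
  root=2; inorder splits into left=[], right=[]
Reconstructed level-order: [1, 12, 5, 26, 2, 11, 16, 6]


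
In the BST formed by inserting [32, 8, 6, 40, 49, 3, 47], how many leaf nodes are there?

Tree built from: [32, 8, 6, 40, 49, 3, 47]
Tree (level-order array): [32, 8, 40, 6, None, None, 49, 3, None, 47]
Rule: A leaf has 0 children.
Per-node child counts:
  node 32: 2 child(ren)
  node 8: 1 child(ren)
  node 6: 1 child(ren)
  node 3: 0 child(ren)
  node 40: 1 child(ren)
  node 49: 1 child(ren)
  node 47: 0 child(ren)
Matching nodes: [3, 47]
Count of leaf nodes: 2


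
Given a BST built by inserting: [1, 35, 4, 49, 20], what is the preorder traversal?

Tree insertion order: [1, 35, 4, 49, 20]
Tree (level-order array): [1, None, 35, 4, 49, None, 20]
Preorder traversal: [1, 35, 4, 20, 49]


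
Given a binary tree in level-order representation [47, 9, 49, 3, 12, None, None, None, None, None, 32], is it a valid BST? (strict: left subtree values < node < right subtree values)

Level-order array: [47, 9, 49, 3, 12, None, None, None, None, None, 32]
Validate using subtree bounds (lo, hi): at each node, require lo < value < hi,
then recurse left with hi=value and right with lo=value.
Preorder trace (stopping at first violation):
  at node 47 with bounds (-inf, +inf): OK
  at node 9 with bounds (-inf, 47): OK
  at node 3 with bounds (-inf, 9): OK
  at node 12 with bounds (9, 47): OK
  at node 32 with bounds (12, 47): OK
  at node 49 with bounds (47, +inf): OK
No violation found at any node.
Result: Valid BST


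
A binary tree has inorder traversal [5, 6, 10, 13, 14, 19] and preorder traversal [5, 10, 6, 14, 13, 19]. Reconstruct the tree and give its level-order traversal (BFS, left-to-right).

Inorder:  [5, 6, 10, 13, 14, 19]
Preorder: [5, 10, 6, 14, 13, 19]
Algorithm: preorder visits root first, so consume preorder in order;
for each root, split the current inorder slice at that value into
left-subtree inorder and right-subtree inorder, then recurse.
Recursive splits:
  root=5; inorder splits into left=[], right=[6, 10, 13, 14, 19]
  root=10; inorder splits into left=[6], right=[13, 14, 19]
  root=6; inorder splits into left=[], right=[]
  root=14; inorder splits into left=[13], right=[19]
  root=13; inorder splits into left=[], right=[]
  root=19; inorder splits into left=[], right=[]
Reconstructed level-order: [5, 10, 6, 14, 13, 19]


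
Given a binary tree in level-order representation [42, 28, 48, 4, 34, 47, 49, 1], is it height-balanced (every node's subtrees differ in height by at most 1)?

Tree (level-order array): [42, 28, 48, 4, 34, 47, 49, 1]
Definition: a tree is height-balanced if, at every node, |h(left) - h(right)| <= 1 (empty subtree has height -1).
Bottom-up per-node check:
  node 1: h_left=-1, h_right=-1, diff=0 [OK], height=0
  node 4: h_left=0, h_right=-1, diff=1 [OK], height=1
  node 34: h_left=-1, h_right=-1, diff=0 [OK], height=0
  node 28: h_left=1, h_right=0, diff=1 [OK], height=2
  node 47: h_left=-1, h_right=-1, diff=0 [OK], height=0
  node 49: h_left=-1, h_right=-1, diff=0 [OK], height=0
  node 48: h_left=0, h_right=0, diff=0 [OK], height=1
  node 42: h_left=2, h_right=1, diff=1 [OK], height=3
All nodes satisfy the balance condition.
Result: Balanced


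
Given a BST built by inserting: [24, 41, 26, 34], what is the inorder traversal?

Tree insertion order: [24, 41, 26, 34]
Tree (level-order array): [24, None, 41, 26, None, None, 34]
Inorder traversal: [24, 26, 34, 41]


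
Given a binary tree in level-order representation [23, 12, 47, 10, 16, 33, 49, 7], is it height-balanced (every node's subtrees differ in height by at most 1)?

Tree (level-order array): [23, 12, 47, 10, 16, 33, 49, 7]
Definition: a tree is height-balanced if, at every node, |h(left) - h(right)| <= 1 (empty subtree has height -1).
Bottom-up per-node check:
  node 7: h_left=-1, h_right=-1, diff=0 [OK], height=0
  node 10: h_left=0, h_right=-1, diff=1 [OK], height=1
  node 16: h_left=-1, h_right=-1, diff=0 [OK], height=0
  node 12: h_left=1, h_right=0, diff=1 [OK], height=2
  node 33: h_left=-1, h_right=-1, diff=0 [OK], height=0
  node 49: h_left=-1, h_right=-1, diff=0 [OK], height=0
  node 47: h_left=0, h_right=0, diff=0 [OK], height=1
  node 23: h_left=2, h_right=1, diff=1 [OK], height=3
All nodes satisfy the balance condition.
Result: Balanced


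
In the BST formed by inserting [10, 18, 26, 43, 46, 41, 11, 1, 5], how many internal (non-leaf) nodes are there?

Tree built from: [10, 18, 26, 43, 46, 41, 11, 1, 5]
Tree (level-order array): [10, 1, 18, None, 5, 11, 26, None, None, None, None, None, 43, 41, 46]
Rule: An internal node has at least one child.
Per-node child counts:
  node 10: 2 child(ren)
  node 1: 1 child(ren)
  node 5: 0 child(ren)
  node 18: 2 child(ren)
  node 11: 0 child(ren)
  node 26: 1 child(ren)
  node 43: 2 child(ren)
  node 41: 0 child(ren)
  node 46: 0 child(ren)
Matching nodes: [10, 1, 18, 26, 43]
Count of internal (non-leaf) nodes: 5


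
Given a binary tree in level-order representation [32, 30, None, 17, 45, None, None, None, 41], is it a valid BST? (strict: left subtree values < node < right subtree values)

Level-order array: [32, 30, None, 17, 45, None, None, None, 41]
Validate using subtree bounds (lo, hi): at each node, require lo < value < hi,
then recurse left with hi=value and right with lo=value.
Preorder trace (stopping at first violation):
  at node 32 with bounds (-inf, +inf): OK
  at node 30 with bounds (-inf, 32): OK
  at node 17 with bounds (-inf, 30): OK
  at node 45 with bounds (30, 32): VIOLATION
Node 45 violates its bound: not (30 < 45 < 32).
Result: Not a valid BST


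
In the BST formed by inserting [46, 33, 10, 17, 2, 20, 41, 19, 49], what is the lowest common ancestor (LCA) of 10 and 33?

Tree insertion order: [46, 33, 10, 17, 2, 20, 41, 19, 49]
Tree (level-order array): [46, 33, 49, 10, 41, None, None, 2, 17, None, None, None, None, None, 20, 19]
In a BST, the LCA of p=10, q=33 is the first node v on the
root-to-leaf path with p <= v <= q (go left if both < v, right if both > v).
Walk from root:
  at 46: both 10 and 33 < 46, go left
  at 33: 10 <= 33 <= 33, this is the LCA
LCA = 33


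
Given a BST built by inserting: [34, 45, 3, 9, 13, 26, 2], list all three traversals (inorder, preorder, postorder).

Tree insertion order: [34, 45, 3, 9, 13, 26, 2]
Tree (level-order array): [34, 3, 45, 2, 9, None, None, None, None, None, 13, None, 26]
Inorder (L, root, R): [2, 3, 9, 13, 26, 34, 45]
Preorder (root, L, R): [34, 3, 2, 9, 13, 26, 45]
Postorder (L, R, root): [2, 26, 13, 9, 3, 45, 34]


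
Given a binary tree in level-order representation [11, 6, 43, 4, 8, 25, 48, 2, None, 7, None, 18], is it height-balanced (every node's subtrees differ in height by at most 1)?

Tree (level-order array): [11, 6, 43, 4, 8, 25, 48, 2, None, 7, None, 18]
Definition: a tree is height-balanced if, at every node, |h(left) - h(right)| <= 1 (empty subtree has height -1).
Bottom-up per-node check:
  node 2: h_left=-1, h_right=-1, diff=0 [OK], height=0
  node 4: h_left=0, h_right=-1, diff=1 [OK], height=1
  node 7: h_left=-1, h_right=-1, diff=0 [OK], height=0
  node 8: h_left=0, h_right=-1, diff=1 [OK], height=1
  node 6: h_left=1, h_right=1, diff=0 [OK], height=2
  node 18: h_left=-1, h_right=-1, diff=0 [OK], height=0
  node 25: h_left=0, h_right=-1, diff=1 [OK], height=1
  node 48: h_left=-1, h_right=-1, diff=0 [OK], height=0
  node 43: h_left=1, h_right=0, diff=1 [OK], height=2
  node 11: h_left=2, h_right=2, diff=0 [OK], height=3
All nodes satisfy the balance condition.
Result: Balanced


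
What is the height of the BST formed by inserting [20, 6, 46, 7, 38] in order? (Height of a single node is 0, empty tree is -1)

Insertion order: [20, 6, 46, 7, 38]
Tree (level-order array): [20, 6, 46, None, 7, 38]
Compute height bottom-up (empty subtree = -1):
  height(7) = 1 + max(-1, -1) = 0
  height(6) = 1 + max(-1, 0) = 1
  height(38) = 1 + max(-1, -1) = 0
  height(46) = 1 + max(0, -1) = 1
  height(20) = 1 + max(1, 1) = 2
Height = 2


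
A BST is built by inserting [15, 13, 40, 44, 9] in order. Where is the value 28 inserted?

Starting tree (level order): [15, 13, 40, 9, None, None, 44]
Insertion path: 15 -> 40
Result: insert 28 as left child of 40
Final tree (level order): [15, 13, 40, 9, None, 28, 44]


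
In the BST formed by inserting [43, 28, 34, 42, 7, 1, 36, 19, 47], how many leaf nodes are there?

Tree built from: [43, 28, 34, 42, 7, 1, 36, 19, 47]
Tree (level-order array): [43, 28, 47, 7, 34, None, None, 1, 19, None, 42, None, None, None, None, 36]
Rule: A leaf has 0 children.
Per-node child counts:
  node 43: 2 child(ren)
  node 28: 2 child(ren)
  node 7: 2 child(ren)
  node 1: 0 child(ren)
  node 19: 0 child(ren)
  node 34: 1 child(ren)
  node 42: 1 child(ren)
  node 36: 0 child(ren)
  node 47: 0 child(ren)
Matching nodes: [1, 19, 36, 47]
Count of leaf nodes: 4


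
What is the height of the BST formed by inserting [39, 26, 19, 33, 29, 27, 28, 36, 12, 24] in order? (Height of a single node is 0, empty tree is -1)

Insertion order: [39, 26, 19, 33, 29, 27, 28, 36, 12, 24]
Tree (level-order array): [39, 26, None, 19, 33, 12, 24, 29, 36, None, None, None, None, 27, None, None, None, None, 28]
Compute height bottom-up (empty subtree = -1):
  height(12) = 1 + max(-1, -1) = 0
  height(24) = 1 + max(-1, -1) = 0
  height(19) = 1 + max(0, 0) = 1
  height(28) = 1 + max(-1, -1) = 0
  height(27) = 1 + max(-1, 0) = 1
  height(29) = 1 + max(1, -1) = 2
  height(36) = 1 + max(-1, -1) = 0
  height(33) = 1 + max(2, 0) = 3
  height(26) = 1 + max(1, 3) = 4
  height(39) = 1 + max(4, -1) = 5
Height = 5


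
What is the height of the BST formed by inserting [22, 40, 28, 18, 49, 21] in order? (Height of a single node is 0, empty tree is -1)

Insertion order: [22, 40, 28, 18, 49, 21]
Tree (level-order array): [22, 18, 40, None, 21, 28, 49]
Compute height bottom-up (empty subtree = -1):
  height(21) = 1 + max(-1, -1) = 0
  height(18) = 1 + max(-1, 0) = 1
  height(28) = 1 + max(-1, -1) = 0
  height(49) = 1 + max(-1, -1) = 0
  height(40) = 1 + max(0, 0) = 1
  height(22) = 1 + max(1, 1) = 2
Height = 2


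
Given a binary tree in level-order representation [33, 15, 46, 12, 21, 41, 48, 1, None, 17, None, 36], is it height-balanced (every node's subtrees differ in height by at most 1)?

Tree (level-order array): [33, 15, 46, 12, 21, 41, 48, 1, None, 17, None, 36]
Definition: a tree is height-balanced if, at every node, |h(left) - h(right)| <= 1 (empty subtree has height -1).
Bottom-up per-node check:
  node 1: h_left=-1, h_right=-1, diff=0 [OK], height=0
  node 12: h_left=0, h_right=-1, diff=1 [OK], height=1
  node 17: h_left=-1, h_right=-1, diff=0 [OK], height=0
  node 21: h_left=0, h_right=-1, diff=1 [OK], height=1
  node 15: h_left=1, h_right=1, diff=0 [OK], height=2
  node 36: h_left=-1, h_right=-1, diff=0 [OK], height=0
  node 41: h_left=0, h_right=-1, diff=1 [OK], height=1
  node 48: h_left=-1, h_right=-1, diff=0 [OK], height=0
  node 46: h_left=1, h_right=0, diff=1 [OK], height=2
  node 33: h_left=2, h_right=2, diff=0 [OK], height=3
All nodes satisfy the balance condition.
Result: Balanced


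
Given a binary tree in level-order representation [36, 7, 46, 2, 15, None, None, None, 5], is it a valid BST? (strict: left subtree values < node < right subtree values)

Level-order array: [36, 7, 46, 2, 15, None, None, None, 5]
Validate using subtree bounds (lo, hi): at each node, require lo < value < hi,
then recurse left with hi=value and right with lo=value.
Preorder trace (stopping at first violation):
  at node 36 with bounds (-inf, +inf): OK
  at node 7 with bounds (-inf, 36): OK
  at node 2 with bounds (-inf, 7): OK
  at node 5 with bounds (2, 7): OK
  at node 15 with bounds (7, 36): OK
  at node 46 with bounds (36, +inf): OK
No violation found at any node.
Result: Valid BST


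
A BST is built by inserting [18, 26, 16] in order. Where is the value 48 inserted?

Starting tree (level order): [18, 16, 26]
Insertion path: 18 -> 26
Result: insert 48 as right child of 26
Final tree (level order): [18, 16, 26, None, None, None, 48]


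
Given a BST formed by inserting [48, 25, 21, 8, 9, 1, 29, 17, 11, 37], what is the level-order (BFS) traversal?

Tree insertion order: [48, 25, 21, 8, 9, 1, 29, 17, 11, 37]
Tree (level-order array): [48, 25, None, 21, 29, 8, None, None, 37, 1, 9, None, None, None, None, None, 17, 11]
BFS from the root, enqueuing left then right child of each popped node:
  queue [48] -> pop 48, enqueue [25], visited so far: [48]
  queue [25] -> pop 25, enqueue [21, 29], visited so far: [48, 25]
  queue [21, 29] -> pop 21, enqueue [8], visited so far: [48, 25, 21]
  queue [29, 8] -> pop 29, enqueue [37], visited so far: [48, 25, 21, 29]
  queue [8, 37] -> pop 8, enqueue [1, 9], visited so far: [48, 25, 21, 29, 8]
  queue [37, 1, 9] -> pop 37, enqueue [none], visited so far: [48, 25, 21, 29, 8, 37]
  queue [1, 9] -> pop 1, enqueue [none], visited so far: [48, 25, 21, 29, 8, 37, 1]
  queue [9] -> pop 9, enqueue [17], visited so far: [48, 25, 21, 29, 8, 37, 1, 9]
  queue [17] -> pop 17, enqueue [11], visited so far: [48, 25, 21, 29, 8, 37, 1, 9, 17]
  queue [11] -> pop 11, enqueue [none], visited so far: [48, 25, 21, 29, 8, 37, 1, 9, 17, 11]
Result: [48, 25, 21, 29, 8, 37, 1, 9, 17, 11]


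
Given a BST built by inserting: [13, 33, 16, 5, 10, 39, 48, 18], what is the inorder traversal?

Tree insertion order: [13, 33, 16, 5, 10, 39, 48, 18]
Tree (level-order array): [13, 5, 33, None, 10, 16, 39, None, None, None, 18, None, 48]
Inorder traversal: [5, 10, 13, 16, 18, 33, 39, 48]


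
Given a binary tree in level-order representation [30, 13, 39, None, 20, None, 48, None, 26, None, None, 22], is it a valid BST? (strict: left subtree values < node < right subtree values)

Level-order array: [30, 13, 39, None, 20, None, 48, None, 26, None, None, 22]
Validate using subtree bounds (lo, hi): at each node, require lo < value < hi,
then recurse left with hi=value and right with lo=value.
Preorder trace (stopping at first violation):
  at node 30 with bounds (-inf, +inf): OK
  at node 13 with bounds (-inf, 30): OK
  at node 20 with bounds (13, 30): OK
  at node 26 with bounds (20, 30): OK
  at node 22 with bounds (20, 26): OK
  at node 39 with bounds (30, +inf): OK
  at node 48 with bounds (39, +inf): OK
No violation found at any node.
Result: Valid BST


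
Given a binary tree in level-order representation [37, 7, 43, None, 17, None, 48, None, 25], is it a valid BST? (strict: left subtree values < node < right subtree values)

Level-order array: [37, 7, 43, None, 17, None, 48, None, 25]
Validate using subtree bounds (lo, hi): at each node, require lo < value < hi,
then recurse left with hi=value and right with lo=value.
Preorder trace (stopping at first violation):
  at node 37 with bounds (-inf, +inf): OK
  at node 7 with bounds (-inf, 37): OK
  at node 17 with bounds (7, 37): OK
  at node 25 with bounds (17, 37): OK
  at node 43 with bounds (37, +inf): OK
  at node 48 with bounds (43, +inf): OK
No violation found at any node.
Result: Valid BST


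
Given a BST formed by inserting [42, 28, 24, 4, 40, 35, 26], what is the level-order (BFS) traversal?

Tree insertion order: [42, 28, 24, 4, 40, 35, 26]
Tree (level-order array): [42, 28, None, 24, 40, 4, 26, 35]
BFS from the root, enqueuing left then right child of each popped node:
  queue [42] -> pop 42, enqueue [28], visited so far: [42]
  queue [28] -> pop 28, enqueue [24, 40], visited so far: [42, 28]
  queue [24, 40] -> pop 24, enqueue [4, 26], visited so far: [42, 28, 24]
  queue [40, 4, 26] -> pop 40, enqueue [35], visited so far: [42, 28, 24, 40]
  queue [4, 26, 35] -> pop 4, enqueue [none], visited so far: [42, 28, 24, 40, 4]
  queue [26, 35] -> pop 26, enqueue [none], visited so far: [42, 28, 24, 40, 4, 26]
  queue [35] -> pop 35, enqueue [none], visited so far: [42, 28, 24, 40, 4, 26, 35]
Result: [42, 28, 24, 40, 4, 26, 35]


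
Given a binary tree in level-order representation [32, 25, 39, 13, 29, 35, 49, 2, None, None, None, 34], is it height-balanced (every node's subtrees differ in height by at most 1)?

Tree (level-order array): [32, 25, 39, 13, 29, 35, 49, 2, None, None, None, 34]
Definition: a tree is height-balanced if, at every node, |h(left) - h(right)| <= 1 (empty subtree has height -1).
Bottom-up per-node check:
  node 2: h_left=-1, h_right=-1, diff=0 [OK], height=0
  node 13: h_left=0, h_right=-1, diff=1 [OK], height=1
  node 29: h_left=-1, h_right=-1, diff=0 [OK], height=0
  node 25: h_left=1, h_right=0, diff=1 [OK], height=2
  node 34: h_left=-1, h_right=-1, diff=0 [OK], height=0
  node 35: h_left=0, h_right=-1, diff=1 [OK], height=1
  node 49: h_left=-1, h_right=-1, diff=0 [OK], height=0
  node 39: h_left=1, h_right=0, diff=1 [OK], height=2
  node 32: h_left=2, h_right=2, diff=0 [OK], height=3
All nodes satisfy the balance condition.
Result: Balanced


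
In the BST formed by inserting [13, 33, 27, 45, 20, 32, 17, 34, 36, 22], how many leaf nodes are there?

Tree built from: [13, 33, 27, 45, 20, 32, 17, 34, 36, 22]
Tree (level-order array): [13, None, 33, 27, 45, 20, 32, 34, None, 17, 22, None, None, None, 36]
Rule: A leaf has 0 children.
Per-node child counts:
  node 13: 1 child(ren)
  node 33: 2 child(ren)
  node 27: 2 child(ren)
  node 20: 2 child(ren)
  node 17: 0 child(ren)
  node 22: 0 child(ren)
  node 32: 0 child(ren)
  node 45: 1 child(ren)
  node 34: 1 child(ren)
  node 36: 0 child(ren)
Matching nodes: [17, 22, 32, 36]
Count of leaf nodes: 4


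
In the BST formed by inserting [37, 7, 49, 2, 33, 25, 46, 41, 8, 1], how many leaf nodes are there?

Tree built from: [37, 7, 49, 2, 33, 25, 46, 41, 8, 1]
Tree (level-order array): [37, 7, 49, 2, 33, 46, None, 1, None, 25, None, 41, None, None, None, 8]
Rule: A leaf has 0 children.
Per-node child counts:
  node 37: 2 child(ren)
  node 7: 2 child(ren)
  node 2: 1 child(ren)
  node 1: 0 child(ren)
  node 33: 1 child(ren)
  node 25: 1 child(ren)
  node 8: 0 child(ren)
  node 49: 1 child(ren)
  node 46: 1 child(ren)
  node 41: 0 child(ren)
Matching nodes: [1, 8, 41]
Count of leaf nodes: 3


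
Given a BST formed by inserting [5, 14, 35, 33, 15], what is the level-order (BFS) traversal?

Tree insertion order: [5, 14, 35, 33, 15]
Tree (level-order array): [5, None, 14, None, 35, 33, None, 15]
BFS from the root, enqueuing left then right child of each popped node:
  queue [5] -> pop 5, enqueue [14], visited so far: [5]
  queue [14] -> pop 14, enqueue [35], visited so far: [5, 14]
  queue [35] -> pop 35, enqueue [33], visited so far: [5, 14, 35]
  queue [33] -> pop 33, enqueue [15], visited so far: [5, 14, 35, 33]
  queue [15] -> pop 15, enqueue [none], visited so far: [5, 14, 35, 33, 15]
Result: [5, 14, 35, 33, 15]


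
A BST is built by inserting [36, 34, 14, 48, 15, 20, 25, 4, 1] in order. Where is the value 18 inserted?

Starting tree (level order): [36, 34, 48, 14, None, None, None, 4, 15, 1, None, None, 20, None, None, None, 25]
Insertion path: 36 -> 34 -> 14 -> 15 -> 20
Result: insert 18 as left child of 20
Final tree (level order): [36, 34, 48, 14, None, None, None, 4, 15, 1, None, None, 20, None, None, 18, 25]


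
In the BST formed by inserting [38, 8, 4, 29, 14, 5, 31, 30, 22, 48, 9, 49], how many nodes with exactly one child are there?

Tree built from: [38, 8, 4, 29, 14, 5, 31, 30, 22, 48, 9, 49]
Tree (level-order array): [38, 8, 48, 4, 29, None, 49, None, 5, 14, 31, None, None, None, None, 9, 22, 30]
Rule: These are nodes with exactly 1 non-null child.
Per-node child counts:
  node 38: 2 child(ren)
  node 8: 2 child(ren)
  node 4: 1 child(ren)
  node 5: 0 child(ren)
  node 29: 2 child(ren)
  node 14: 2 child(ren)
  node 9: 0 child(ren)
  node 22: 0 child(ren)
  node 31: 1 child(ren)
  node 30: 0 child(ren)
  node 48: 1 child(ren)
  node 49: 0 child(ren)
Matching nodes: [4, 31, 48]
Count of nodes with exactly one child: 3


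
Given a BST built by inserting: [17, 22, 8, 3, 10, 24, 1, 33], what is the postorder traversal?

Tree insertion order: [17, 22, 8, 3, 10, 24, 1, 33]
Tree (level-order array): [17, 8, 22, 3, 10, None, 24, 1, None, None, None, None, 33]
Postorder traversal: [1, 3, 10, 8, 33, 24, 22, 17]


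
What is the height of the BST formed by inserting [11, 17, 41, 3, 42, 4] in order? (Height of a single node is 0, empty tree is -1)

Insertion order: [11, 17, 41, 3, 42, 4]
Tree (level-order array): [11, 3, 17, None, 4, None, 41, None, None, None, 42]
Compute height bottom-up (empty subtree = -1):
  height(4) = 1 + max(-1, -1) = 0
  height(3) = 1 + max(-1, 0) = 1
  height(42) = 1 + max(-1, -1) = 0
  height(41) = 1 + max(-1, 0) = 1
  height(17) = 1 + max(-1, 1) = 2
  height(11) = 1 + max(1, 2) = 3
Height = 3


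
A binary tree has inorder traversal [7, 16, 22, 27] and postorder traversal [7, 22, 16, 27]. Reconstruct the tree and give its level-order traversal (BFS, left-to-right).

Inorder:   [7, 16, 22, 27]
Postorder: [7, 22, 16, 27]
Algorithm: postorder visits root last, so walk postorder right-to-left;
each value is the root of the current inorder slice — split it at that
value, recurse on the right subtree first, then the left.
Recursive splits:
  root=27; inorder splits into left=[7, 16, 22], right=[]
  root=16; inorder splits into left=[7], right=[22]
  root=22; inorder splits into left=[], right=[]
  root=7; inorder splits into left=[], right=[]
Reconstructed level-order: [27, 16, 7, 22]


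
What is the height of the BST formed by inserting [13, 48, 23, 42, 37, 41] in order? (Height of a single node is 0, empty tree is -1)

Insertion order: [13, 48, 23, 42, 37, 41]
Tree (level-order array): [13, None, 48, 23, None, None, 42, 37, None, None, 41]
Compute height bottom-up (empty subtree = -1):
  height(41) = 1 + max(-1, -1) = 0
  height(37) = 1 + max(-1, 0) = 1
  height(42) = 1 + max(1, -1) = 2
  height(23) = 1 + max(-1, 2) = 3
  height(48) = 1 + max(3, -1) = 4
  height(13) = 1 + max(-1, 4) = 5
Height = 5


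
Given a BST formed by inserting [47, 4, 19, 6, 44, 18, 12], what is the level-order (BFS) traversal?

Tree insertion order: [47, 4, 19, 6, 44, 18, 12]
Tree (level-order array): [47, 4, None, None, 19, 6, 44, None, 18, None, None, 12]
BFS from the root, enqueuing left then right child of each popped node:
  queue [47] -> pop 47, enqueue [4], visited so far: [47]
  queue [4] -> pop 4, enqueue [19], visited so far: [47, 4]
  queue [19] -> pop 19, enqueue [6, 44], visited so far: [47, 4, 19]
  queue [6, 44] -> pop 6, enqueue [18], visited so far: [47, 4, 19, 6]
  queue [44, 18] -> pop 44, enqueue [none], visited so far: [47, 4, 19, 6, 44]
  queue [18] -> pop 18, enqueue [12], visited so far: [47, 4, 19, 6, 44, 18]
  queue [12] -> pop 12, enqueue [none], visited so far: [47, 4, 19, 6, 44, 18, 12]
Result: [47, 4, 19, 6, 44, 18, 12]


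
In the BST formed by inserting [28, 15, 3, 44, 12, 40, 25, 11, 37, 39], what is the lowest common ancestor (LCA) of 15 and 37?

Tree insertion order: [28, 15, 3, 44, 12, 40, 25, 11, 37, 39]
Tree (level-order array): [28, 15, 44, 3, 25, 40, None, None, 12, None, None, 37, None, 11, None, None, 39]
In a BST, the LCA of p=15, q=37 is the first node v on the
root-to-leaf path with p <= v <= q (go left if both < v, right if both > v).
Walk from root:
  at 28: 15 <= 28 <= 37, this is the LCA
LCA = 28


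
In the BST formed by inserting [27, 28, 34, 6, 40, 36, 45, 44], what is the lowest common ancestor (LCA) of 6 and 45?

Tree insertion order: [27, 28, 34, 6, 40, 36, 45, 44]
Tree (level-order array): [27, 6, 28, None, None, None, 34, None, 40, 36, 45, None, None, 44]
In a BST, the LCA of p=6, q=45 is the first node v on the
root-to-leaf path with p <= v <= q (go left if both < v, right if both > v).
Walk from root:
  at 27: 6 <= 27 <= 45, this is the LCA
LCA = 27


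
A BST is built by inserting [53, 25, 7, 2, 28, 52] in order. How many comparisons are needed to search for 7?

Search path for 7: 53 -> 25 -> 7
Found: True
Comparisons: 3


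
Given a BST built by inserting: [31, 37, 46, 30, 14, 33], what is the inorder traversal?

Tree insertion order: [31, 37, 46, 30, 14, 33]
Tree (level-order array): [31, 30, 37, 14, None, 33, 46]
Inorder traversal: [14, 30, 31, 33, 37, 46]


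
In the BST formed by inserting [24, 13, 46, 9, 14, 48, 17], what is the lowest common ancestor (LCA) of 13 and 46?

Tree insertion order: [24, 13, 46, 9, 14, 48, 17]
Tree (level-order array): [24, 13, 46, 9, 14, None, 48, None, None, None, 17]
In a BST, the LCA of p=13, q=46 is the first node v on the
root-to-leaf path with p <= v <= q (go left if both < v, right if both > v).
Walk from root:
  at 24: 13 <= 24 <= 46, this is the LCA
LCA = 24


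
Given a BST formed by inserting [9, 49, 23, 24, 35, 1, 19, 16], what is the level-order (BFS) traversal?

Tree insertion order: [9, 49, 23, 24, 35, 1, 19, 16]
Tree (level-order array): [9, 1, 49, None, None, 23, None, 19, 24, 16, None, None, 35]
BFS from the root, enqueuing left then right child of each popped node:
  queue [9] -> pop 9, enqueue [1, 49], visited so far: [9]
  queue [1, 49] -> pop 1, enqueue [none], visited so far: [9, 1]
  queue [49] -> pop 49, enqueue [23], visited so far: [9, 1, 49]
  queue [23] -> pop 23, enqueue [19, 24], visited so far: [9, 1, 49, 23]
  queue [19, 24] -> pop 19, enqueue [16], visited so far: [9, 1, 49, 23, 19]
  queue [24, 16] -> pop 24, enqueue [35], visited so far: [9, 1, 49, 23, 19, 24]
  queue [16, 35] -> pop 16, enqueue [none], visited so far: [9, 1, 49, 23, 19, 24, 16]
  queue [35] -> pop 35, enqueue [none], visited so far: [9, 1, 49, 23, 19, 24, 16, 35]
Result: [9, 1, 49, 23, 19, 24, 16, 35]


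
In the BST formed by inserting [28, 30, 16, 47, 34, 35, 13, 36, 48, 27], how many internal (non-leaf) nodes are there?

Tree built from: [28, 30, 16, 47, 34, 35, 13, 36, 48, 27]
Tree (level-order array): [28, 16, 30, 13, 27, None, 47, None, None, None, None, 34, 48, None, 35, None, None, None, 36]
Rule: An internal node has at least one child.
Per-node child counts:
  node 28: 2 child(ren)
  node 16: 2 child(ren)
  node 13: 0 child(ren)
  node 27: 0 child(ren)
  node 30: 1 child(ren)
  node 47: 2 child(ren)
  node 34: 1 child(ren)
  node 35: 1 child(ren)
  node 36: 0 child(ren)
  node 48: 0 child(ren)
Matching nodes: [28, 16, 30, 47, 34, 35]
Count of internal (non-leaf) nodes: 6


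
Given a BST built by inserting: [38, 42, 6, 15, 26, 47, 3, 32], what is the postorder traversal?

Tree insertion order: [38, 42, 6, 15, 26, 47, 3, 32]
Tree (level-order array): [38, 6, 42, 3, 15, None, 47, None, None, None, 26, None, None, None, 32]
Postorder traversal: [3, 32, 26, 15, 6, 47, 42, 38]


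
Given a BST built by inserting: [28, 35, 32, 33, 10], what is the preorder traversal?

Tree insertion order: [28, 35, 32, 33, 10]
Tree (level-order array): [28, 10, 35, None, None, 32, None, None, 33]
Preorder traversal: [28, 10, 35, 32, 33]


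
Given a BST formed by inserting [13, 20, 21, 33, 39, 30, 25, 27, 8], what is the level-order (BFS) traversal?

Tree insertion order: [13, 20, 21, 33, 39, 30, 25, 27, 8]
Tree (level-order array): [13, 8, 20, None, None, None, 21, None, 33, 30, 39, 25, None, None, None, None, 27]
BFS from the root, enqueuing left then right child of each popped node:
  queue [13] -> pop 13, enqueue [8, 20], visited so far: [13]
  queue [8, 20] -> pop 8, enqueue [none], visited so far: [13, 8]
  queue [20] -> pop 20, enqueue [21], visited so far: [13, 8, 20]
  queue [21] -> pop 21, enqueue [33], visited so far: [13, 8, 20, 21]
  queue [33] -> pop 33, enqueue [30, 39], visited so far: [13, 8, 20, 21, 33]
  queue [30, 39] -> pop 30, enqueue [25], visited so far: [13, 8, 20, 21, 33, 30]
  queue [39, 25] -> pop 39, enqueue [none], visited so far: [13, 8, 20, 21, 33, 30, 39]
  queue [25] -> pop 25, enqueue [27], visited so far: [13, 8, 20, 21, 33, 30, 39, 25]
  queue [27] -> pop 27, enqueue [none], visited so far: [13, 8, 20, 21, 33, 30, 39, 25, 27]
Result: [13, 8, 20, 21, 33, 30, 39, 25, 27]


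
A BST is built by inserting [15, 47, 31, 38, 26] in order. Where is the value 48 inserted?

Starting tree (level order): [15, None, 47, 31, None, 26, 38]
Insertion path: 15 -> 47
Result: insert 48 as right child of 47
Final tree (level order): [15, None, 47, 31, 48, 26, 38]


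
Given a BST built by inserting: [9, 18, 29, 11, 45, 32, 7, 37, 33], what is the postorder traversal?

Tree insertion order: [9, 18, 29, 11, 45, 32, 7, 37, 33]
Tree (level-order array): [9, 7, 18, None, None, 11, 29, None, None, None, 45, 32, None, None, 37, 33]
Postorder traversal: [7, 11, 33, 37, 32, 45, 29, 18, 9]


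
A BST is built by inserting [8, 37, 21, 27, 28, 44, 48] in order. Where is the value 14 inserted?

Starting tree (level order): [8, None, 37, 21, 44, None, 27, None, 48, None, 28]
Insertion path: 8 -> 37 -> 21
Result: insert 14 as left child of 21
Final tree (level order): [8, None, 37, 21, 44, 14, 27, None, 48, None, None, None, 28]


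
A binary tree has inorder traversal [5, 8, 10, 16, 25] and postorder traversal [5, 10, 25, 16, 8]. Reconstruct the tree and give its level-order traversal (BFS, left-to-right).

Inorder:   [5, 8, 10, 16, 25]
Postorder: [5, 10, 25, 16, 8]
Algorithm: postorder visits root last, so walk postorder right-to-left;
each value is the root of the current inorder slice — split it at that
value, recurse on the right subtree first, then the left.
Recursive splits:
  root=8; inorder splits into left=[5], right=[10, 16, 25]
  root=16; inorder splits into left=[10], right=[25]
  root=25; inorder splits into left=[], right=[]
  root=10; inorder splits into left=[], right=[]
  root=5; inorder splits into left=[], right=[]
Reconstructed level-order: [8, 5, 16, 10, 25]


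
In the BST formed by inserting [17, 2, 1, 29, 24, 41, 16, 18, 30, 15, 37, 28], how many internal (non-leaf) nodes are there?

Tree built from: [17, 2, 1, 29, 24, 41, 16, 18, 30, 15, 37, 28]
Tree (level-order array): [17, 2, 29, 1, 16, 24, 41, None, None, 15, None, 18, 28, 30, None, None, None, None, None, None, None, None, 37]
Rule: An internal node has at least one child.
Per-node child counts:
  node 17: 2 child(ren)
  node 2: 2 child(ren)
  node 1: 0 child(ren)
  node 16: 1 child(ren)
  node 15: 0 child(ren)
  node 29: 2 child(ren)
  node 24: 2 child(ren)
  node 18: 0 child(ren)
  node 28: 0 child(ren)
  node 41: 1 child(ren)
  node 30: 1 child(ren)
  node 37: 0 child(ren)
Matching nodes: [17, 2, 16, 29, 24, 41, 30]
Count of internal (non-leaf) nodes: 7


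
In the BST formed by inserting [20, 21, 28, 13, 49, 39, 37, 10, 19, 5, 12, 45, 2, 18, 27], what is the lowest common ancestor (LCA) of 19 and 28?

Tree insertion order: [20, 21, 28, 13, 49, 39, 37, 10, 19, 5, 12, 45, 2, 18, 27]
Tree (level-order array): [20, 13, 21, 10, 19, None, 28, 5, 12, 18, None, 27, 49, 2, None, None, None, None, None, None, None, 39, None, None, None, 37, 45]
In a BST, the LCA of p=19, q=28 is the first node v on the
root-to-leaf path with p <= v <= q (go left if both < v, right if both > v).
Walk from root:
  at 20: 19 <= 20 <= 28, this is the LCA
LCA = 20


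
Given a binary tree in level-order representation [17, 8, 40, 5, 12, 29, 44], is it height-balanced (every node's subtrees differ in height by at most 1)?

Tree (level-order array): [17, 8, 40, 5, 12, 29, 44]
Definition: a tree is height-balanced if, at every node, |h(left) - h(right)| <= 1 (empty subtree has height -1).
Bottom-up per-node check:
  node 5: h_left=-1, h_right=-1, diff=0 [OK], height=0
  node 12: h_left=-1, h_right=-1, diff=0 [OK], height=0
  node 8: h_left=0, h_right=0, diff=0 [OK], height=1
  node 29: h_left=-1, h_right=-1, diff=0 [OK], height=0
  node 44: h_left=-1, h_right=-1, diff=0 [OK], height=0
  node 40: h_left=0, h_right=0, diff=0 [OK], height=1
  node 17: h_left=1, h_right=1, diff=0 [OK], height=2
All nodes satisfy the balance condition.
Result: Balanced


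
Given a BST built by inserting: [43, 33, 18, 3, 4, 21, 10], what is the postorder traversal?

Tree insertion order: [43, 33, 18, 3, 4, 21, 10]
Tree (level-order array): [43, 33, None, 18, None, 3, 21, None, 4, None, None, None, 10]
Postorder traversal: [10, 4, 3, 21, 18, 33, 43]


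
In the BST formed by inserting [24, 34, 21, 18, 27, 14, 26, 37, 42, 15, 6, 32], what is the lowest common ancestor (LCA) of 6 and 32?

Tree insertion order: [24, 34, 21, 18, 27, 14, 26, 37, 42, 15, 6, 32]
Tree (level-order array): [24, 21, 34, 18, None, 27, 37, 14, None, 26, 32, None, 42, 6, 15]
In a BST, the LCA of p=6, q=32 is the first node v on the
root-to-leaf path with p <= v <= q (go left if both < v, right if both > v).
Walk from root:
  at 24: 6 <= 24 <= 32, this is the LCA
LCA = 24


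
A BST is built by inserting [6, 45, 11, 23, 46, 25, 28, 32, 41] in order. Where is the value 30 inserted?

Starting tree (level order): [6, None, 45, 11, 46, None, 23, None, None, None, 25, None, 28, None, 32, None, 41]
Insertion path: 6 -> 45 -> 11 -> 23 -> 25 -> 28 -> 32
Result: insert 30 as left child of 32
Final tree (level order): [6, None, 45, 11, 46, None, 23, None, None, None, 25, None, 28, None, 32, 30, 41]


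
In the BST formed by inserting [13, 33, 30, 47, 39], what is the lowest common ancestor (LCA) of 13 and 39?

Tree insertion order: [13, 33, 30, 47, 39]
Tree (level-order array): [13, None, 33, 30, 47, None, None, 39]
In a BST, the LCA of p=13, q=39 is the first node v on the
root-to-leaf path with p <= v <= q (go left if both < v, right if both > v).
Walk from root:
  at 13: 13 <= 13 <= 39, this is the LCA
LCA = 13


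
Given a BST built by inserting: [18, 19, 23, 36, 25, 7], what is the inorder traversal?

Tree insertion order: [18, 19, 23, 36, 25, 7]
Tree (level-order array): [18, 7, 19, None, None, None, 23, None, 36, 25]
Inorder traversal: [7, 18, 19, 23, 25, 36]


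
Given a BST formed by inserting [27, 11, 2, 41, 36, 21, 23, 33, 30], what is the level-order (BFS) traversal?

Tree insertion order: [27, 11, 2, 41, 36, 21, 23, 33, 30]
Tree (level-order array): [27, 11, 41, 2, 21, 36, None, None, None, None, 23, 33, None, None, None, 30]
BFS from the root, enqueuing left then right child of each popped node:
  queue [27] -> pop 27, enqueue [11, 41], visited so far: [27]
  queue [11, 41] -> pop 11, enqueue [2, 21], visited so far: [27, 11]
  queue [41, 2, 21] -> pop 41, enqueue [36], visited so far: [27, 11, 41]
  queue [2, 21, 36] -> pop 2, enqueue [none], visited so far: [27, 11, 41, 2]
  queue [21, 36] -> pop 21, enqueue [23], visited so far: [27, 11, 41, 2, 21]
  queue [36, 23] -> pop 36, enqueue [33], visited so far: [27, 11, 41, 2, 21, 36]
  queue [23, 33] -> pop 23, enqueue [none], visited so far: [27, 11, 41, 2, 21, 36, 23]
  queue [33] -> pop 33, enqueue [30], visited so far: [27, 11, 41, 2, 21, 36, 23, 33]
  queue [30] -> pop 30, enqueue [none], visited so far: [27, 11, 41, 2, 21, 36, 23, 33, 30]
Result: [27, 11, 41, 2, 21, 36, 23, 33, 30]


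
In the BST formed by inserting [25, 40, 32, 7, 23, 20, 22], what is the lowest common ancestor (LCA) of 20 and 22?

Tree insertion order: [25, 40, 32, 7, 23, 20, 22]
Tree (level-order array): [25, 7, 40, None, 23, 32, None, 20, None, None, None, None, 22]
In a BST, the LCA of p=20, q=22 is the first node v on the
root-to-leaf path with p <= v <= q (go left if both < v, right if both > v).
Walk from root:
  at 25: both 20 and 22 < 25, go left
  at 7: both 20 and 22 > 7, go right
  at 23: both 20 and 22 < 23, go left
  at 20: 20 <= 20 <= 22, this is the LCA
LCA = 20


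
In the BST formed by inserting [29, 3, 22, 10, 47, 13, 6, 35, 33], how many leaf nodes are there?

Tree built from: [29, 3, 22, 10, 47, 13, 6, 35, 33]
Tree (level-order array): [29, 3, 47, None, 22, 35, None, 10, None, 33, None, 6, 13]
Rule: A leaf has 0 children.
Per-node child counts:
  node 29: 2 child(ren)
  node 3: 1 child(ren)
  node 22: 1 child(ren)
  node 10: 2 child(ren)
  node 6: 0 child(ren)
  node 13: 0 child(ren)
  node 47: 1 child(ren)
  node 35: 1 child(ren)
  node 33: 0 child(ren)
Matching nodes: [6, 13, 33]
Count of leaf nodes: 3


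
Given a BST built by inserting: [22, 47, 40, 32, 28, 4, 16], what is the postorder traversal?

Tree insertion order: [22, 47, 40, 32, 28, 4, 16]
Tree (level-order array): [22, 4, 47, None, 16, 40, None, None, None, 32, None, 28]
Postorder traversal: [16, 4, 28, 32, 40, 47, 22]


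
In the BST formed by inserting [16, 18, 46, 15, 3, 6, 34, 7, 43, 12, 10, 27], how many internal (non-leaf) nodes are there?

Tree built from: [16, 18, 46, 15, 3, 6, 34, 7, 43, 12, 10, 27]
Tree (level-order array): [16, 15, 18, 3, None, None, 46, None, 6, 34, None, None, 7, 27, 43, None, 12, None, None, None, None, 10]
Rule: An internal node has at least one child.
Per-node child counts:
  node 16: 2 child(ren)
  node 15: 1 child(ren)
  node 3: 1 child(ren)
  node 6: 1 child(ren)
  node 7: 1 child(ren)
  node 12: 1 child(ren)
  node 10: 0 child(ren)
  node 18: 1 child(ren)
  node 46: 1 child(ren)
  node 34: 2 child(ren)
  node 27: 0 child(ren)
  node 43: 0 child(ren)
Matching nodes: [16, 15, 3, 6, 7, 12, 18, 46, 34]
Count of internal (non-leaf) nodes: 9


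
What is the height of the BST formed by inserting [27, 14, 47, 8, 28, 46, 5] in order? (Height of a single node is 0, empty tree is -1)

Insertion order: [27, 14, 47, 8, 28, 46, 5]
Tree (level-order array): [27, 14, 47, 8, None, 28, None, 5, None, None, 46]
Compute height bottom-up (empty subtree = -1):
  height(5) = 1 + max(-1, -1) = 0
  height(8) = 1 + max(0, -1) = 1
  height(14) = 1 + max(1, -1) = 2
  height(46) = 1 + max(-1, -1) = 0
  height(28) = 1 + max(-1, 0) = 1
  height(47) = 1 + max(1, -1) = 2
  height(27) = 1 + max(2, 2) = 3
Height = 3


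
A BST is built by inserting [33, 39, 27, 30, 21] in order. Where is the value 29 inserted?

Starting tree (level order): [33, 27, 39, 21, 30]
Insertion path: 33 -> 27 -> 30
Result: insert 29 as left child of 30
Final tree (level order): [33, 27, 39, 21, 30, None, None, None, None, 29]


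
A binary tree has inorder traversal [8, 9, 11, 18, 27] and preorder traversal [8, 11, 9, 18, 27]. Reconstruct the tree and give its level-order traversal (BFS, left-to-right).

Inorder:  [8, 9, 11, 18, 27]
Preorder: [8, 11, 9, 18, 27]
Algorithm: preorder visits root first, so consume preorder in order;
for each root, split the current inorder slice at that value into
left-subtree inorder and right-subtree inorder, then recurse.
Recursive splits:
  root=8; inorder splits into left=[], right=[9, 11, 18, 27]
  root=11; inorder splits into left=[9], right=[18, 27]
  root=9; inorder splits into left=[], right=[]
  root=18; inorder splits into left=[], right=[27]
  root=27; inorder splits into left=[], right=[]
Reconstructed level-order: [8, 11, 9, 18, 27]


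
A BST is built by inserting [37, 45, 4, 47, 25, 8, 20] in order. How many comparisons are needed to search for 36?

Search path for 36: 37 -> 4 -> 25
Found: False
Comparisons: 3


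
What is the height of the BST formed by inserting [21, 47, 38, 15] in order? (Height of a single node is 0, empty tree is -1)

Insertion order: [21, 47, 38, 15]
Tree (level-order array): [21, 15, 47, None, None, 38]
Compute height bottom-up (empty subtree = -1):
  height(15) = 1 + max(-1, -1) = 0
  height(38) = 1 + max(-1, -1) = 0
  height(47) = 1 + max(0, -1) = 1
  height(21) = 1 + max(0, 1) = 2
Height = 2


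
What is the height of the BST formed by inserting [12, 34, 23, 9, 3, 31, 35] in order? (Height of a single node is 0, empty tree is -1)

Insertion order: [12, 34, 23, 9, 3, 31, 35]
Tree (level-order array): [12, 9, 34, 3, None, 23, 35, None, None, None, 31]
Compute height bottom-up (empty subtree = -1):
  height(3) = 1 + max(-1, -1) = 0
  height(9) = 1 + max(0, -1) = 1
  height(31) = 1 + max(-1, -1) = 0
  height(23) = 1 + max(-1, 0) = 1
  height(35) = 1 + max(-1, -1) = 0
  height(34) = 1 + max(1, 0) = 2
  height(12) = 1 + max(1, 2) = 3
Height = 3
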